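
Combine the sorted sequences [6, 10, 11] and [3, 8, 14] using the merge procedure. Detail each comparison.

Merging process:

Compare 6 vs 3: take 3 from right. Merged: [3]
Compare 6 vs 8: take 6 from left. Merged: [3, 6]
Compare 10 vs 8: take 8 from right. Merged: [3, 6, 8]
Compare 10 vs 14: take 10 from left. Merged: [3, 6, 8, 10]
Compare 11 vs 14: take 11 from left. Merged: [3, 6, 8, 10, 11]
Append remaining from right: [14]. Merged: [3, 6, 8, 10, 11, 14]

Final merged array: [3, 6, 8, 10, 11, 14]
Total comparisons: 5

The merged array is [3, 6, 8, 10, 11, 14], requiring 5 comparisons. The merge step runs in O(n) time where n is the total number of elements.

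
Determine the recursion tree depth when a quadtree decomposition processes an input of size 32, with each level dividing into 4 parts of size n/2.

For divide and conquer with division factor 2:

Problem sizes at each level:
Level 0: 32
Level 1: 16
Level 2: 8
Level 3: 4
Level 4: 2
Level 5: 1

The root is level 0 and the size-1 base case is level 5 (the tree spans levels 0 through 5, i.e. 6 levels counting the root), so the depth is the number of divisions: log_2(32) = 5

The recursion tree depth is log_2(32) = 5. At each level, the problem size is divided by 2, so it takes 5 divisions to reduce to a base case of size 1. The algorithm makes 4 recursive calls at each level.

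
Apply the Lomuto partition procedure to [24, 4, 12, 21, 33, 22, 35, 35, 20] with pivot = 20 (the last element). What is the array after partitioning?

Lomuto partition with pivot = 20:

Initial array: [24, 4, 12, 21, 33, 22, 35, 35, 20]

arr[0]=24 > 20: no swap
arr[1]=4 <= 20: swap with position 0, array becomes [4, 24, 12, 21, 33, 22, 35, 35, 20]
arr[2]=12 <= 20: swap with position 1, array becomes [4, 12, 24, 21, 33, 22, 35, 35, 20]
arr[3]=21 > 20: no swap
arr[4]=33 > 20: no swap
arr[5]=22 > 20: no swap
arr[6]=35 > 20: no swap
arr[7]=35 > 20: no swap

Place pivot at position 2: [4, 12, 20, 21, 33, 22, 35, 35, 24]
Pivot position: 2

After partitioning with pivot 20, the array becomes [4, 12, 20, 21, 33, 22, 35, 35, 24]. The pivot is placed at index 2. All elements to the left of the pivot are <= 20, and all elements to the right are > 20.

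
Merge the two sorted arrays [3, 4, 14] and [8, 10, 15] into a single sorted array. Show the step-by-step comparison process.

Merging process:

Compare 3 vs 8: take 3 from left. Merged: [3]
Compare 4 vs 8: take 4 from left. Merged: [3, 4]
Compare 14 vs 8: take 8 from right. Merged: [3, 4, 8]
Compare 14 vs 10: take 10 from right. Merged: [3, 4, 8, 10]
Compare 14 vs 15: take 14 from left. Merged: [3, 4, 8, 10, 14]
Append remaining from right: [15]. Merged: [3, 4, 8, 10, 14, 15]

Final merged array: [3, 4, 8, 10, 14, 15]
Total comparisons: 5

The merged array is [3, 4, 8, 10, 14, 15], requiring 5 comparisons. The merge step runs in O(n) time where n is the total number of elements.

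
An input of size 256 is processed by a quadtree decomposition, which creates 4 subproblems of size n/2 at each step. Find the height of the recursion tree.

For divide and conquer with division factor 2:

Problem sizes at each level:
Level 0: 256
Level 1: 128
Level 2: 64
Level 3: 32
Level 4: 16
Level 5: 8
Level 6: 4
Level 7: 2
Level 8: 1

The root is level 0 and the size-1 base case is level 8 (the tree spans levels 0 through 8, i.e. 9 levels counting the root), so the depth is the number of divisions: log_2(256) = 8

The recursion tree depth is log_2(256) = 8. At each level, the problem size is divided by 2, so it takes 8 divisions to reduce to a base case of size 1. The algorithm makes 4 recursive calls at each level.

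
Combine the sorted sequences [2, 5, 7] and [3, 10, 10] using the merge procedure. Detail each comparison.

Merging process:

Compare 2 vs 3: take 2 from left. Merged: [2]
Compare 5 vs 3: take 3 from right. Merged: [2, 3]
Compare 5 vs 10: take 5 from left. Merged: [2, 3, 5]
Compare 7 vs 10: take 7 from left. Merged: [2, 3, 5, 7]
Append remaining from right: [10, 10]. Merged: [2, 3, 5, 7, 10, 10]

Final merged array: [2, 3, 5, 7, 10, 10]
Total comparisons: 4

The merged array is [2, 3, 5, 7, 10, 10], requiring 4 comparisons. The merge step runs in O(n) time where n is the total number of elements.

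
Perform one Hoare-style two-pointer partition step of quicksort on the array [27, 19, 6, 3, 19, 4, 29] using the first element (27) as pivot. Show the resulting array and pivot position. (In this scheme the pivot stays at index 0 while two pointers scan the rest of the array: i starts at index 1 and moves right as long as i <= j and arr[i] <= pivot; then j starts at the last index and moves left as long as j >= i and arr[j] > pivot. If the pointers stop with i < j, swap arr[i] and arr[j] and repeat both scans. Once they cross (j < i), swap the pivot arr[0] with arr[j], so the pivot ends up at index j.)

Hoare-style two-pointer partition with pivot = 27:

Initial array: [27, 19, 6, 3, 19, 4, 29]

Pointers start at i = 1, j = 6.
i ends at 6, j ends at 5: the pointers have crossed (j < i), so scanning stops.

Swap pivot arr[0] with arr[5] to place pivot at position 5: [4, 19, 6, 3, 19, 27, 29]
Pivot position: 5

After partitioning with pivot 27, the array becomes [4, 19, 6, 3, 19, 27, 29]. The pivot is placed at index 5. All elements to the left of the pivot are <= 27, and all elements to the right are > 27.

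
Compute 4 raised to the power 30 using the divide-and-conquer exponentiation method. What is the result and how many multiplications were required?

Computing 4^30 by squaring (build up from 4^1; each line after the first costs one multiplication):

4^1 = 4
4^2 = (4^1)^2 = 4^2 = 16
4^3 = 4 * 4^2 = 4 * 16 = 64
4^6 = (4^3)^2 = 64^2 = 4096
4^7 = 4 * 4^6 = 4 * 4096 = 16384
4^14 = (4^7)^2 = 16384^2 = 268435456
4^15 = 4 * 4^14 = 4 * 268435456 = 1073741824
4^30 = (4^15)^2 = 1073741824^2 = 1152921504606846976

Result: 1152921504606846976
Multiplications needed: 7 (7 lines after 4^1)

4^30 = 1152921504606846976. Using exponentiation by squaring, this requires 7 multiplications. The key idea: if the exponent is even, square the half-power; if odd, multiply by the base once.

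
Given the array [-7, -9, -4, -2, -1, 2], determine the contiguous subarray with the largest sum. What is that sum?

Using Kadane's algorithm on [-7, -9, -4, -2, -1, 2]:

Scanning through the array:
Position 1 (value -9): max_ending_here = -9, max_so_far = -7
Position 2 (value -4): max_ending_here = -4, max_so_far = -4
Position 3 (value -2): max_ending_here = -2, max_so_far = -2
Position 4 (value -1): max_ending_here = -1, max_so_far = -1
Position 5 (value 2): max_ending_here = 2, max_so_far = 2

Maximum subarray: [2]
Maximum sum: 2

The maximum subarray is [2] with sum 2. This subarray runs from index 5 to index 5.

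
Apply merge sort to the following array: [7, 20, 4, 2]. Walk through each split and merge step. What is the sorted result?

Merge sort trace:

Split: [7, 20, 4, 2] -> [7, 20] and [4, 2]
  Split: [7, 20] -> [7] and [20]
  Merge: [7] + [20] -> [7, 20]
  Split: [4, 2] -> [4] and [2]
  Merge: [4] + [2] -> [2, 4]
Merge: [7, 20] + [2, 4] -> [2, 4, 7, 20]

Final sorted array: [2, 4, 7, 20]

The merge sort proceeds by recursively splitting the array and merging sorted halves.
After all merges, the sorted array is [2, 4, 7, 20].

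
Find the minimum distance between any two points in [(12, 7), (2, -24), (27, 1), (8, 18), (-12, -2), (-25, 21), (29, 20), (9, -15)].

Computing all pairwise distances among 8 points:

d((12, 7), (2, -24)) = 32.573
d((12, 7), (27, 1)) = 16.1555
d((12, 7), (8, 18)) = 11.7047
d((12, 7), (-12, -2)) = 25.632
d((12, 7), (-25, 21)) = 39.5601
d((12, 7), (29, 20)) = 21.4009
d((12, 7), (9, -15)) = 22.2036
d((2, -24), (27, 1)) = 35.3553
d((2, -24), (8, 18)) = 42.4264
d((2, -24), (-12, -2)) = 26.0768
d((2, -24), (-25, 21)) = 52.4786
d((2, -24), (29, 20)) = 51.6236
d((2, -24), (9, -15)) = 11.4018 <-- minimum
d((27, 1), (8, 18)) = 25.4951
d((27, 1), (-12, -2)) = 39.1152
d((27, 1), (-25, 21)) = 55.7136
d((27, 1), (29, 20)) = 19.105
d((27, 1), (9, -15)) = 24.0832
d((8, 18), (-12, -2)) = 28.2843
d((8, 18), (-25, 21)) = 33.1361
d((8, 18), (29, 20)) = 21.095
d((8, 18), (9, -15)) = 33.0151
d((-12, -2), (-25, 21)) = 26.4197
d((-12, -2), (29, 20)) = 46.5296
d((-12, -2), (9, -15)) = 24.6982
d((-25, 21), (29, 20)) = 54.0093
d((-25, 21), (9, -15)) = 49.5177
d((29, 20), (9, -15)) = 40.3113

Closest pair: (2, -24) and (9, -15) with distance 11.4018

The closest pair is (2, -24) and (9, -15) with Euclidean distance 11.4018. For 8 points, brute-force pairwise comparison is shown above. For large n, the divide-and-conquer algorithm (sort by x, recurse on halves, check the dividing strip) achieves O(n log n).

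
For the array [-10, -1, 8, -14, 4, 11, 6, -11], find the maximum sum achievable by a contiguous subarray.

Using Kadane's algorithm on [-10, -1, 8, -14, 4, 11, 6, -11]:

Scanning through the array:
Position 1 (value -1): max_ending_here = -1, max_so_far = -1
Position 2 (value 8): max_ending_here = 8, max_so_far = 8
Position 3 (value -14): max_ending_here = -6, max_so_far = 8
Position 4 (value 4): max_ending_here = 4, max_so_far = 8
Position 5 (value 11): max_ending_here = 15, max_so_far = 15
Position 6 (value 6): max_ending_here = 21, max_so_far = 21
Position 7 (value -11): max_ending_here = 10, max_so_far = 21

Maximum subarray: [4, 11, 6]
Maximum sum: 21

The maximum subarray is [4, 11, 6] with sum 21. This subarray runs from index 4 to index 6.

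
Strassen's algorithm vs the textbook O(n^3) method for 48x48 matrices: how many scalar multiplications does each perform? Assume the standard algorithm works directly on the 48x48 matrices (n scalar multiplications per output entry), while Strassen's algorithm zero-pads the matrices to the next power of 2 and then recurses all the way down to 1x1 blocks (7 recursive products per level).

Matrix multiplication for 48x48 matrices:

Strassen's algorithm requires power-of-2 dimensions. Pad 48x48 to 64x64 (next power of 2).

Standard algorithm: 48^3 = 110592 multiplications
Strassen's algorithm: 7^(log2(64)) = 7^6 = 117649 multiplications
Difference: 110592 - 117649 = -7057 (Strassen uses MORE here due to padding overhead — for small or just-over-power-of-2 n, padding can outweigh the per-level savings)

Standard: 110592 multiplications (48^3). Strassen: 117649 multiplications (7^6, after padding to 64x64). Strassen reduces 8 recursive multiplications to 7 at each level.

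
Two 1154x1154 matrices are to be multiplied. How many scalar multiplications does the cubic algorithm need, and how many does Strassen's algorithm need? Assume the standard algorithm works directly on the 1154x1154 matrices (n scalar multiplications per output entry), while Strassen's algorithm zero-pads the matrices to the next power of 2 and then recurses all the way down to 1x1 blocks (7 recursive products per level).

Matrix multiplication for 1154x1154 matrices:

Strassen's algorithm requires power-of-2 dimensions. Pad 1154x1154 to 2048x2048 (next power of 2).

Standard algorithm: 1154^3 = 1536800264 multiplications
Strassen's algorithm: 7^(log2(2048)) = 7^11 = 1977326743 multiplications
Difference: 1536800264 - 1977326743 = -440526479 (Strassen uses MORE here due to padding overhead — for small or just-over-power-of-2 n, padding can outweigh the per-level savings)

Standard: 1536800264 multiplications (1154^3). Strassen: 1977326743 multiplications (7^11, after padding to 2048x2048). Strassen reduces 8 recursive multiplications to 7 at each level.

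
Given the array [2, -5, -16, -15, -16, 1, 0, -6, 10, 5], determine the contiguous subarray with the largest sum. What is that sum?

Using Kadane's algorithm on [2, -5, -16, -15, -16, 1, 0, -6, 10, 5]:

Scanning through the array:
Position 1 (value -5): max_ending_here = -3, max_so_far = 2
Position 2 (value -16): max_ending_here = -16, max_so_far = 2
Position 3 (value -15): max_ending_here = -15, max_so_far = 2
Position 4 (value -16): max_ending_here = -16, max_so_far = 2
Position 5 (value 1): max_ending_here = 1, max_so_far = 2
Position 6 (value 0): max_ending_here = 1, max_so_far = 2
Position 7 (value -6): max_ending_here = -5, max_so_far = 2
Position 8 (value 10): max_ending_here = 10, max_so_far = 10
Position 9 (value 5): max_ending_here = 15, max_so_far = 15

Maximum subarray: [10, 5]
Maximum sum: 15

The maximum subarray is [10, 5] with sum 15. This subarray runs from index 8 to index 9.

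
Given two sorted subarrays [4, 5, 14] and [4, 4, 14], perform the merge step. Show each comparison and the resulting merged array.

Merging process:

Compare 4 vs 4: take 4 from left. Merged: [4]
Compare 5 vs 4: take 4 from right. Merged: [4, 4]
Compare 5 vs 4: take 4 from right. Merged: [4, 4, 4]
Compare 5 vs 14: take 5 from left. Merged: [4, 4, 4, 5]
Compare 14 vs 14: take 14 from left. Merged: [4, 4, 4, 5, 14]
Append remaining from right: [14]. Merged: [4, 4, 4, 5, 14, 14]

Final merged array: [4, 4, 4, 5, 14, 14]
Total comparisons: 5

The merged array is [4, 4, 4, 5, 14, 14], requiring 5 comparisons. The merge step runs in O(n) time where n is the total number of elements.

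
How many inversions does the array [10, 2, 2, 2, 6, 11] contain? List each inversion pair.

Finding inversions in [10, 2, 2, 2, 6, 11]:

(0, 1): arr[0]=10 > arr[1]=2
(0, 2): arr[0]=10 > arr[2]=2
(0, 3): arr[0]=10 > arr[3]=2
(0, 4): arr[0]=10 > arr[4]=6

Total inversions: 4

The array has 4 inversion(s): (0,1), (0,2), (0,3), (0,4). Each pair (i,j) satisfies i < j and arr[i] > arr[j].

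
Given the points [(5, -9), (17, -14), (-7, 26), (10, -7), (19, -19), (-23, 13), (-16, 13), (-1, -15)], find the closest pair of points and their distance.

Computing all pairwise distances among 8 points:

d((5, -9), (17, -14)) = 13.0
d((5, -9), (-7, 26)) = 37.0
d((5, -9), (10, -7)) = 5.3852 <-- minimum
d((5, -9), (19, -19)) = 17.2047
d((5, -9), (-23, 13)) = 35.609
d((5, -9), (-16, 13)) = 30.4138
d((5, -9), (-1, -15)) = 8.4853
d((17, -14), (-7, 26)) = 46.6476
d((17, -14), (10, -7)) = 9.8995
d((17, -14), (19, -19)) = 5.3852 <-- minimum
d((17, -14), (-23, 13)) = 48.2597
d((17, -14), (-16, 13)) = 42.638
d((17, -14), (-1, -15)) = 18.0278
d((-7, 26), (10, -7)) = 37.1214
d((-7, 26), (19, -19)) = 51.9711
d((-7, 26), (-23, 13)) = 20.6155
d((-7, 26), (-16, 13)) = 15.8114
d((-7, 26), (-1, -15)) = 41.4367
d((10, -7), (19, -19)) = 15.0
d((10, -7), (-23, 13)) = 38.5876
d((10, -7), (-16, 13)) = 32.8024
d((10, -7), (-1, -15)) = 13.6015
d((19, -19), (-23, 13)) = 52.8015
d((19, -19), (-16, 13)) = 47.4236
d((19, -19), (-1, -15)) = 20.3961
d((-23, 13), (-16, 13)) = 7.0
d((-23, 13), (-1, -15)) = 35.609
d((-16, 13), (-1, -15)) = 31.7648

Minimum distance: 5.3852 (tie among 2 pairs: (5, -9) and (10, -7); (17, -14) and (19, -19))

The minimum Euclidean distance is 5.3852. There is a tie: 2 pairs achieve this minimum — (5, -9) and (10, -7); (17, -14) and (19, -19). Any of these is a valid closest pair. For 8 points, brute-force pairwise comparison is shown above. For large n, the divide-and-conquer algorithm (sort by x, recurse on halves, check the dividing strip) achieves O(n log n).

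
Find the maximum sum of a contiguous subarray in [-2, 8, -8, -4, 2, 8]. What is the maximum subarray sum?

Using Kadane's algorithm on [-2, 8, -8, -4, 2, 8]:

Scanning through the array:
Position 1 (value 8): max_ending_here = 8, max_so_far = 8
Position 2 (value -8): max_ending_here = 0, max_so_far = 8
Position 3 (value -4): max_ending_here = -4, max_so_far = 8
Position 4 (value 2): max_ending_here = 2, max_so_far = 8
Position 5 (value 8): max_ending_here = 10, max_so_far = 10

Maximum subarray: [2, 8]
Maximum sum: 10

The maximum subarray is [2, 8] with sum 10. This subarray runs from index 4 to index 5.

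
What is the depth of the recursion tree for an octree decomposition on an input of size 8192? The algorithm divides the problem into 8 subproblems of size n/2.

For divide and conquer with division factor 2:

Problem sizes at each level:
Level 0: 8192
Level 1: 4096
Level 2: 2048
Level 3: 1024
Level 4: 512
Level 5: 256
Level 6: 128
Level 7: 64
Level 8: 32
Level 9: 16
Level 10: 8
Level 11: 4
Level 12: 2
Level 13: 1

The root is level 0 and the size-1 base case is level 13 (the tree spans levels 0 through 13, i.e. 14 levels counting the root), so the depth is the number of divisions: log_2(8192) = 13

The recursion tree depth is log_2(8192) = 13. At each level, the problem size is divided by 2, so it takes 13 divisions to reduce to a base case of size 1. The algorithm makes 8 recursive calls at each level.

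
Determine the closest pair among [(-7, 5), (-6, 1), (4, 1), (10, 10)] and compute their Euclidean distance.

Computing all pairwise distances among 4 points:

d((-7, 5), (-6, 1)) = 4.1231 <-- minimum
d((-7, 5), (4, 1)) = 11.7047
d((-7, 5), (10, 10)) = 17.72
d((-6, 1), (4, 1)) = 10.0
d((-6, 1), (10, 10)) = 18.3576
d((4, 1), (10, 10)) = 10.8167

Closest pair: (-7, 5) and (-6, 1) with distance 4.1231

The closest pair is (-7, 5) and (-6, 1) with Euclidean distance 4.1231. For 4 points, brute-force pairwise comparison is shown above. For large n, the divide-and-conquer algorithm (sort by x, recurse on halves, check the dividing strip) achieves O(n log n).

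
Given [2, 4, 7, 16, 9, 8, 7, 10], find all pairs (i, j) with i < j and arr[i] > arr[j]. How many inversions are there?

Finding inversions in [2, 4, 7, 16, 9, 8, 7, 10]:

(3, 4): arr[3]=16 > arr[4]=9
(3, 5): arr[3]=16 > arr[5]=8
(3, 6): arr[3]=16 > arr[6]=7
(3, 7): arr[3]=16 > arr[7]=10
(4, 5): arr[4]=9 > arr[5]=8
(4, 6): arr[4]=9 > arr[6]=7
(5, 6): arr[5]=8 > arr[6]=7

Total inversions: 7

The array has 7 inversion(s): (3,4), (3,5), (3,6), (3,7), (4,5), (4,6), (5,6). Each pair (i,j) satisfies i < j and arr[i] > arr[j].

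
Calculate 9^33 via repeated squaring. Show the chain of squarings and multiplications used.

Computing 9^33 by squaring (build up from 9^1; each line after the first costs one multiplication):

9^1 = 9
9^2 = (9^1)^2 = 9^2 = 81
9^4 = (9^2)^2 = 81^2 = 6561
9^8 = (9^4)^2 = 6561^2 = 43046721
9^16 = (9^8)^2 = 43046721^2 = 1853020188851841
9^32 = (9^16)^2 = 1853020188851841^2 = 3433683820292512484657849089281
9^33 = 9 * 9^32 = 9 * 3433683820292512484657849089281 = 30903154382632612361920641803529

Result: 30903154382632612361920641803529
Multiplications needed: 6 (6 lines after 9^1)

9^33 = 30903154382632612361920641803529. Using exponentiation by squaring, this requires 6 multiplications. The key idea: if the exponent is even, square the half-power; if odd, multiply by the base once.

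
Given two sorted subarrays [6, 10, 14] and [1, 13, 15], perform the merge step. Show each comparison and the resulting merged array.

Merging process:

Compare 6 vs 1: take 1 from right. Merged: [1]
Compare 6 vs 13: take 6 from left. Merged: [1, 6]
Compare 10 vs 13: take 10 from left. Merged: [1, 6, 10]
Compare 14 vs 13: take 13 from right. Merged: [1, 6, 10, 13]
Compare 14 vs 15: take 14 from left. Merged: [1, 6, 10, 13, 14]
Append remaining from right: [15]. Merged: [1, 6, 10, 13, 14, 15]

Final merged array: [1, 6, 10, 13, 14, 15]
Total comparisons: 5

The merged array is [1, 6, 10, 13, 14, 15], requiring 5 comparisons. The merge step runs in O(n) time where n is the total number of elements.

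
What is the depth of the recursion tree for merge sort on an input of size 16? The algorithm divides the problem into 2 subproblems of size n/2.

For divide and conquer with division factor 2:

Problem sizes at each level:
Level 0: 16
Level 1: 8
Level 2: 4
Level 3: 2
Level 4: 1

The root is level 0 and the size-1 base case is level 4 (the tree spans levels 0 through 4, i.e. 5 levels counting the root), so the depth is the number of divisions: log_2(16) = 4

The recursion tree depth is log_2(16) = 4. At each level, the problem size is divided by 2, so it takes 4 divisions to reduce to a base case of size 1. The algorithm makes 2 recursive calls at each level.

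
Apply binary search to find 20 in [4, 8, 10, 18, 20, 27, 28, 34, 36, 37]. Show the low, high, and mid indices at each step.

Binary search for 20 in [4, 8, 10, 18, 20, 27, 28, 34, 36, 37]:

lo=0, hi=9, mid=4, arr[mid]=20 -> Found target at index 4!

Binary search finds 20 at index 4 after 1 comparisons. The search repeatedly halves the search space by comparing with the middle element.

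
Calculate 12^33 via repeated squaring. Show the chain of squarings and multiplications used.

Computing 12^33 by squaring (build up from 12^1; each line after the first costs one multiplication):

12^1 = 12
12^2 = (12^1)^2 = 12^2 = 144
12^4 = (12^2)^2 = 144^2 = 20736
12^8 = (12^4)^2 = 20736^2 = 429981696
12^16 = (12^8)^2 = 429981696^2 = 184884258895036416
12^32 = (12^16)^2 = 184884258895036416^2 = 34182189187166852111368841966125056
12^33 = 12 * 12^32 = 12 * 34182189187166852111368841966125056 = 410186270246002225336426103593500672

Result: 410186270246002225336426103593500672
Multiplications needed: 6 (6 lines after 12^1)

12^33 = 410186270246002225336426103593500672. Using exponentiation by squaring, this requires 6 multiplications. The key idea: if the exponent is even, square the half-power; if odd, multiply by the base once.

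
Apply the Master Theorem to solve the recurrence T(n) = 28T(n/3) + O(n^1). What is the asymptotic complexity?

Master Theorem for T(n) = 28T(n/3) + O(n^1):

a = 28, b = 3, c = 1
log_b(a) = log_3(28) = 3.0331

Case 1: c = 1 < log_3(28) = 3.0331
T(n) = O(n^(log_3 28))

For T(n) = 28T(n/3) + O(n^1): log_3(28) = 3.0331. This is Case 1 of the Master Theorem (c < log_b(a), work dominated by leaves), giving O(n^(log_3 28)).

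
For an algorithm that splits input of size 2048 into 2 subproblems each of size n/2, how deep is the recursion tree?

For divide and conquer with division factor 2:

Problem sizes at each level:
Level 0: 2048
Level 1: 1024
Level 2: 512
Level 3: 256
Level 4: 128
Level 5: 64
Level 6: 32
Level 7: 16
Level 8: 8
Level 9: 4
Level 10: 2
Level 11: 1

The root is level 0 and the size-1 base case is level 11 (the tree spans levels 0 through 11, i.e. 12 levels counting the root), so the depth is the number of divisions: log_2(2048) = 11

The recursion tree depth is log_2(2048) = 11. At each level, the problem size is divided by 2, so it takes 11 divisions to reduce to a base case of size 1. The algorithm makes 2 recursive calls at each level.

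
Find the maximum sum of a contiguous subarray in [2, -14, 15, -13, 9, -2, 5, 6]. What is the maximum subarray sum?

Using Kadane's algorithm on [2, -14, 15, -13, 9, -2, 5, 6]:

Scanning through the array:
Position 1 (value -14): max_ending_here = -12, max_so_far = 2
Position 2 (value 15): max_ending_here = 15, max_so_far = 15
Position 3 (value -13): max_ending_here = 2, max_so_far = 15
Position 4 (value 9): max_ending_here = 11, max_so_far = 15
Position 5 (value -2): max_ending_here = 9, max_so_far = 15
Position 6 (value 5): max_ending_here = 14, max_so_far = 15
Position 7 (value 6): max_ending_here = 20, max_so_far = 20

Maximum subarray: [15, -13, 9, -2, 5, 6]
Maximum sum: 20

The maximum subarray is [15, -13, 9, -2, 5, 6] with sum 20. This subarray runs from index 2 to index 7.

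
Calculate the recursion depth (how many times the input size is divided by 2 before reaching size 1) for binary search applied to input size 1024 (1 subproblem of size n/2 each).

For divide and conquer with division factor 2:

Problem sizes at each level:
Level 0: 1024
Level 1: 512
Level 2: 256
Level 3: 128
Level 4: 64
Level 5: 32
Level 6: 16
Level 7: 8
Level 8: 4
Level 9: 2
Level 10: 1

The root is level 0 and the size-1 base case is level 10 (the tree spans levels 0 through 10, i.e. 11 levels counting the root), so the depth is the number of divisions: log_2(1024) = 10

The recursion tree depth is log_2(1024) = 10. At each level, the problem size is divided by 2, so it takes 10 divisions to reduce to a base case of size 1. The algorithm makes 1 recursive call at each level.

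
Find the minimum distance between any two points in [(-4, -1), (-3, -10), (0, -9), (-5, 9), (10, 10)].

Computing all pairwise distances among 5 points:

d((-4, -1), (-3, -10)) = 9.0554
d((-4, -1), (0, -9)) = 8.9443
d((-4, -1), (-5, 9)) = 10.0499
d((-4, -1), (10, 10)) = 17.8045
d((-3, -10), (0, -9)) = 3.1623 <-- minimum
d((-3, -10), (-5, 9)) = 19.105
d((-3, -10), (10, 10)) = 23.8537
d((0, -9), (-5, 9)) = 18.6815
d((0, -9), (10, 10)) = 21.4709
d((-5, 9), (10, 10)) = 15.0333

Closest pair: (-3, -10) and (0, -9) with distance 3.1623

The closest pair is (-3, -10) and (0, -9) with Euclidean distance 3.1623. For 5 points, brute-force pairwise comparison is shown above. For large n, the divide-and-conquer algorithm (sort by x, recurse on halves, check the dividing strip) achieves O(n log n).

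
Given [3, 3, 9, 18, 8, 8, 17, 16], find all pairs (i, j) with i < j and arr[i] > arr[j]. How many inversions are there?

Finding inversions in [3, 3, 9, 18, 8, 8, 17, 16]:

(2, 4): arr[2]=9 > arr[4]=8
(2, 5): arr[2]=9 > arr[5]=8
(3, 4): arr[3]=18 > arr[4]=8
(3, 5): arr[3]=18 > arr[5]=8
(3, 6): arr[3]=18 > arr[6]=17
(3, 7): arr[3]=18 > arr[7]=16
(6, 7): arr[6]=17 > arr[7]=16

Total inversions: 7

The array has 7 inversion(s): (2,4), (2,5), (3,4), (3,5), (3,6), (3,7), (6,7). Each pair (i,j) satisfies i < j and arr[i] > arr[j].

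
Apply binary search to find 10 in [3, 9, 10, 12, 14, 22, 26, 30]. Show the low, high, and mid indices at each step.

Binary search for 10 in [3, 9, 10, 12, 14, 22, 26, 30]:

lo=0, hi=7, mid=3, arr[mid]=12 -> 12 > 10, search left half
lo=0, hi=2, mid=1, arr[mid]=9 -> 9 < 10, search right half
lo=2, hi=2, mid=2, arr[mid]=10 -> Found target at index 2!

Binary search finds 10 at index 2 after 3 comparisons. The search repeatedly halves the search space by comparing with the middle element.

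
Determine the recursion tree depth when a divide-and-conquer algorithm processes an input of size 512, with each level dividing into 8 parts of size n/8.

For divide and conquer with division factor 8:

Problem sizes at each level:
Level 0: 512
Level 1: 64
Level 2: 8
Level 3: 1

The root is level 0 and the size-1 base case is level 3 (the tree spans levels 0 through 3, i.e. 4 levels counting the root), so the depth is the number of divisions: log_8(512) = 3

The recursion tree depth is log_8(512) = 3. At each level, the problem size is divided by 8, so it takes 3 divisions to reduce to a base case of size 1. The algorithm makes 8 recursive calls at each level.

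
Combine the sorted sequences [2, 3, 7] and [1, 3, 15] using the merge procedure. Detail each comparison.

Merging process:

Compare 2 vs 1: take 1 from right. Merged: [1]
Compare 2 vs 3: take 2 from left. Merged: [1, 2]
Compare 3 vs 3: take 3 from left. Merged: [1, 2, 3]
Compare 7 vs 3: take 3 from right. Merged: [1, 2, 3, 3]
Compare 7 vs 15: take 7 from left. Merged: [1, 2, 3, 3, 7]
Append remaining from right: [15]. Merged: [1, 2, 3, 3, 7, 15]

Final merged array: [1, 2, 3, 3, 7, 15]
Total comparisons: 5

The merged array is [1, 2, 3, 3, 7, 15], requiring 5 comparisons. The merge step runs in O(n) time where n is the total number of elements.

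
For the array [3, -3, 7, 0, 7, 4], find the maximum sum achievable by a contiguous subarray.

Using Kadane's algorithm on [3, -3, 7, 0, 7, 4]:

Scanning through the array:
Position 1 (value -3): max_ending_here = 0, max_so_far = 3
Position 2 (value 7): max_ending_here = 7, max_so_far = 7
Position 3 (value 0): max_ending_here = 7, max_so_far = 7
Position 4 (value 7): max_ending_here = 14, max_so_far = 14
Position 5 (value 4): max_ending_here = 18, max_so_far = 18

Maximum subarray: [3, -3, 7, 0, 7, 4]
Maximum sum: 18

The maximum subarray is [3, -3, 7, 0, 7, 4] with sum 18. This subarray runs from index 0 to index 5.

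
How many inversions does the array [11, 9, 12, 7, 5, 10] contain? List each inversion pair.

Finding inversions in [11, 9, 12, 7, 5, 10]:

(0, 1): arr[0]=11 > arr[1]=9
(0, 3): arr[0]=11 > arr[3]=7
(0, 4): arr[0]=11 > arr[4]=5
(0, 5): arr[0]=11 > arr[5]=10
(1, 3): arr[1]=9 > arr[3]=7
(1, 4): arr[1]=9 > arr[4]=5
(2, 3): arr[2]=12 > arr[3]=7
(2, 4): arr[2]=12 > arr[4]=5
(2, 5): arr[2]=12 > arr[5]=10
(3, 4): arr[3]=7 > arr[4]=5

Total inversions: 10

The array has 10 inversion(s): (0,1), (0,3), (0,4), (0,5), (1,3), (1,4), (2,3), (2,4), (2,5), (3,4). Each pair (i,j) satisfies i < j and arr[i] > arr[j].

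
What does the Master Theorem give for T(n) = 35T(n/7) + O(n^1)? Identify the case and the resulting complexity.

Master Theorem for T(n) = 35T(n/7) + O(n^1):

a = 35, b = 7, c = 1
log_b(a) = log_7(35) = 1.8271

Case 1: c = 1 < log_7(35) = 1.8271
T(n) = O(n^(log_7 35))

For T(n) = 35T(n/7) + O(n^1): log_7(35) = 1.8271. This is Case 1 of the Master Theorem (c < log_b(a), work dominated by leaves), giving O(n^(log_7 35)).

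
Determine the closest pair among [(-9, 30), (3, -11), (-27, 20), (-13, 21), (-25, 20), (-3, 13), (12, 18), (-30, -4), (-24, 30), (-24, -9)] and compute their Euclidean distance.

Computing all pairwise distances among 10 points:

d((-9, 30), (3, -11)) = 42.72
d((-9, 30), (-27, 20)) = 20.5913
d((-9, 30), (-13, 21)) = 9.8489
d((-9, 30), (-25, 20)) = 18.868
d((-9, 30), (-3, 13)) = 18.0278
d((-9, 30), (12, 18)) = 24.1868
d((-9, 30), (-30, -4)) = 39.9625
d((-9, 30), (-24, 30)) = 15.0
d((-9, 30), (-24, -9)) = 41.7852
d((3, -11), (-27, 20)) = 43.1393
d((3, -11), (-13, 21)) = 35.7771
d((3, -11), (-25, 20)) = 41.7732
d((3, -11), (-3, 13)) = 24.7386
d((3, -11), (12, 18)) = 30.3645
d((3, -11), (-30, -4)) = 33.7343
d((3, -11), (-24, 30)) = 49.0918
d((3, -11), (-24, -9)) = 27.074
d((-27, 20), (-13, 21)) = 14.0357
d((-27, 20), (-25, 20)) = 2.0 <-- minimum
d((-27, 20), (-3, 13)) = 25.0
d((-27, 20), (12, 18)) = 39.0512
d((-27, 20), (-30, -4)) = 24.1868
d((-27, 20), (-24, 30)) = 10.4403
d((-27, 20), (-24, -9)) = 29.1548
d((-13, 21), (-25, 20)) = 12.0416
d((-13, 21), (-3, 13)) = 12.8062
d((-13, 21), (12, 18)) = 25.1794
d((-13, 21), (-30, -4)) = 30.2324
d((-13, 21), (-24, 30)) = 14.2127
d((-13, 21), (-24, -9)) = 31.9531
d((-25, 20), (-3, 13)) = 23.0868
d((-25, 20), (12, 18)) = 37.054
d((-25, 20), (-30, -4)) = 24.5153
d((-25, 20), (-24, 30)) = 10.0499
d((-25, 20), (-24, -9)) = 29.0172
d((-3, 13), (12, 18)) = 15.8114
d((-3, 13), (-30, -4)) = 31.9061
d((-3, 13), (-24, 30)) = 27.0185
d((-3, 13), (-24, -9)) = 30.4138
d((12, 18), (-30, -4)) = 47.4131
d((12, 18), (-24, 30)) = 37.9473
d((12, 18), (-24, -9)) = 45.0
d((-30, -4), (-24, 30)) = 34.5254
d((-30, -4), (-24, -9)) = 7.8102
d((-24, 30), (-24, -9)) = 39.0

Closest pair: (-27, 20) and (-25, 20) with distance 2.0

The closest pair is (-27, 20) and (-25, 20) with Euclidean distance 2.0. For 10 points, brute-force pairwise comparison is shown above. For large n, the divide-and-conquer algorithm (sort by x, recurse on halves, check the dividing strip) achieves O(n log n).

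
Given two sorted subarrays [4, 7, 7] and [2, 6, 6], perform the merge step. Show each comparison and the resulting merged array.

Merging process:

Compare 4 vs 2: take 2 from right. Merged: [2]
Compare 4 vs 6: take 4 from left. Merged: [2, 4]
Compare 7 vs 6: take 6 from right. Merged: [2, 4, 6]
Compare 7 vs 6: take 6 from right. Merged: [2, 4, 6, 6]
Append remaining from left: [7, 7]. Merged: [2, 4, 6, 6, 7, 7]

Final merged array: [2, 4, 6, 6, 7, 7]
Total comparisons: 4

The merged array is [2, 4, 6, 6, 7, 7], requiring 4 comparisons. The merge step runs in O(n) time where n is the total number of elements.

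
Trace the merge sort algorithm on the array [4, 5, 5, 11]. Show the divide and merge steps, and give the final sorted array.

Merge sort trace:

Split: [4, 5, 5, 11] -> [4, 5] and [5, 11]
  Split: [4, 5] -> [4] and [5]
  Merge: [4] + [5] -> [4, 5]
  Split: [5, 11] -> [5] and [11]
  Merge: [5] + [11] -> [5, 11]
Merge: [4, 5] + [5, 11] -> [4, 5, 5, 11]

Final sorted array: [4, 5, 5, 11]

The merge sort proceeds by recursively splitting the array and merging sorted halves.
After all merges, the sorted array is [4, 5, 5, 11].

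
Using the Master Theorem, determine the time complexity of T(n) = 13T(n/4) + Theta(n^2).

Master Theorem for T(n) = 13T(n/4) + O(n^2):

a = 13, b = 4, c = 2
log_b(a) = log_4(13) = 1.8502

Case 3: c = 2 > log_4(13) = 1.8502
T(n) = O(n^2) = O(n^2)

For T(n) = 13T(n/4) + O(n^2): log_4(13) = 1.8502. This is Case 3 of the Master Theorem (c > log_b(a), work dominated by root), giving O(n^2).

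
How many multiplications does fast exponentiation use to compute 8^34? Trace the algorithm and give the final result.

Computing 8^34 by squaring (build up from 8^1; each line after the first costs one multiplication):

8^1 = 8
8^2 = (8^1)^2 = 8^2 = 64
8^4 = (8^2)^2 = 64^2 = 4096
8^8 = (8^4)^2 = 4096^2 = 16777216
8^16 = (8^8)^2 = 16777216^2 = 281474976710656
8^17 = 8 * 8^16 = 8 * 281474976710656 = 2251799813685248
8^34 = (8^17)^2 = 2251799813685248^2 = 5070602400912917605986812821504

Result: 5070602400912917605986812821504
Multiplications needed: 6 (6 lines after 8^1)

8^34 = 5070602400912917605986812821504. Using exponentiation by squaring, this requires 6 multiplications. The key idea: if the exponent is even, square the half-power; if odd, multiply by the base once.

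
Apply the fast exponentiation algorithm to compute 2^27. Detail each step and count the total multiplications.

Computing 2^27 by squaring (build up from 2^1; each line after the first costs one multiplication):

2^1 = 2
2^2 = (2^1)^2 = 2^2 = 4
2^3 = 2 * 2^2 = 2 * 4 = 8
2^6 = (2^3)^2 = 8^2 = 64
2^12 = (2^6)^2 = 64^2 = 4096
2^13 = 2 * 2^12 = 2 * 4096 = 8192
2^26 = (2^13)^2 = 8192^2 = 67108864
2^27 = 2 * 2^26 = 2 * 67108864 = 134217728

Result: 134217728
Multiplications needed: 7 (7 lines after 2^1)

2^27 = 134217728. Using exponentiation by squaring, this requires 7 multiplications. The key idea: if the exponent is even, square the half-power; if odd, multiply by the base once.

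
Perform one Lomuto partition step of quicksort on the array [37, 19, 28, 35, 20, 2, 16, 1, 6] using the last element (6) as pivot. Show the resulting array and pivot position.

Lomuto partition with pivot = 6:

Initial array: [37, 19, 28, 35, 20, 2, 16, 1, 6]

arr[0]=37 > 6: no swap
arr[1]=19 > 6: no swap
arr[2]=28 > 6: no swap
arr[3]=35 > 6: no swap
arr[4]=20 > 6: no swap
arr[5]=2 <= 6: swap with position 0, array becomes [2, 19, 28, 35, 20, 37, 16, 1, 6]
arr[6]=16 > 6: no swap
arr[7]=1 <= 6: swap with position 1, array becomes [2, 1, 28, 35, 20, 37, 16, 19, 6]

Place pivot at position 2: [2, 1, 6, 35, 20, 37, 16, 19, 28]
Pivot position: 2

After partitioning with pivot 6, the array becomes [2, 1, 6, 35, 20, 37, 16, 19, 28]. The pivot is placed at index 2. All elements to the left of the pivot are <= 6, and all elements to the right are > 6.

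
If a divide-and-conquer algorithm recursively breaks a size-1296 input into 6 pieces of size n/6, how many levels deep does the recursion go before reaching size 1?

For divide and conquer with division factor 6:

Problem sizes at each level:
Level 0: 1296
Level 1: 216
Level 2: 36
Level 3: 6
Level 4: 1

The root is level 0 and the size-1 base case is level 4 (the tree spans levels 0 through 4, i.e. 5 levels counting the root), so the depth is the number of divisions: log_6(1296) = 4

The recursion tree depth is log_6(1296) = 4. At each level, the problem size is divided by 6, so it takes 4 divisions to reduce to a base case of size 1. The algorithm makes 6 recursive calls at each level.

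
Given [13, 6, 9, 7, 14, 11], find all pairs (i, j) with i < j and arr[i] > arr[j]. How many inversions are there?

Finding inversions in [13, 6, 9, 7, 14, 11]:

(0, 1): arr[0]=13 > arr[1]=6
(0, 2): arr[0]=13 > arr[2]=9
(0, 3): arr[0]=13 > arr[3]=7
(0, 5): arr[0]=13 > arr[5]=11
(2, 3): arr[2]=9 > arr[3]=7
(4, 5): arr[4]=14 > arr[5]=11

Total inversions: 6

The array has 6 inversion(s): (0,1), (0,2), (0,3), (0,5), (2,3), (4,5). Each pair (i,j) satisfies i < j and arr[i] > arr[j].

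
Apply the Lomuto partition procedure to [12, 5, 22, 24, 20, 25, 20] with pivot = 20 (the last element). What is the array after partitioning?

Lomuto partition with pivot = 20:

Initial array: [12, 5, 22, 24, 20, 25, 20]

arr[0]=12 <= 20: swap with position 0, array becomes [12, 5, 22, 24, 20, 25, 20]
arr[1]=5 <= 20: swap with position 1, array becomes [12, 5, 22, 24, 20, 25, 20]
arr[2]=22 > 20: no swap
arr[3]=24 > 20: no swap
arr[4]=20 <= 20: swap with position 2, array becomes [12, 5, 20, 24, 22, 25, 20]
arr[5]=25 > 20: no swap

Place pivot at position 3: [12, 5, 20, 20, 22, 25, 24]
Pivot position: 3

After partitioning with pivot 20, the array becomes [12, 5, 20, 20, 22, 25, 24]. The pivot is placed at index 3. All elements to the left of the pivot are <= 20, and all elements to the right are > 20.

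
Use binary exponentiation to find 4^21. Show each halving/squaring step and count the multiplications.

Computing 4^21 by squaring (build up from 4^1; each line after the first costs one multiplication):

4^1 = 4
4^2 = (4^1)^2 = 4^2 = 16
4^4 = (4^2)^2 = 16^2 = 256
4^5 = 4 * 4^4 = 4 * 256 = 1024
4^10 = (4^5)^2 = 1024^2 = 1048576
4^20 = (4^10)^2 = 1048576^2 = 1099511627776
4^21 = 4 * 4^20 = 4 * 1099511627776 = 4398046511104

Result: 4398046511104
Multiplications needed: 6 (6 lines after 4^1)

4^21 = 4398046511104. Using exponentiation by squaring, this requires 6 multiplications. The key idea: if the exponent is even, square the half-power; if odd, multiply by the base once.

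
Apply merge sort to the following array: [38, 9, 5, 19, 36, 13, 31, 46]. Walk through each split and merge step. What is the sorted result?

Merge sort trace:

Split: [38, 9, 5, 19, 36, 13, 31, 46] -> [38, 9, 5, 19] and [36, 13, 31, 46]
  Split: [38, 9, 5, 19] -> [38, 9] and [5, 19]
    Split: [38, 9] -> [38] and [9]
    Merge: [38] + [9] -> [9, 38]
    Split: [5, 19] -> [5] and [19]
    Merge: [5] + [19] -> [5, 19]
  Merge: [9, 38] + [5, 19] -> [5, 9, 19, 38]
  Split: [36, 13, 31, 46] -> [36, 13] and [31, 46]
    Split: [36, 13] -> [36] and [13]
    Merge: [36] + [13] -> [13, 36]
    Split: [31, 46] -> [31] and [46]
    Merge: [31] + [46] -> [31, 46]
  Merge: [13, 36] + [31, 46] -> [13, 31, 36, 46]
Merge: [5, 9, 19, 38] + [13, 31, 36, 46] -> [5, 9, 13, 19, 31, 36, 38, 46]

Final sorted array: [5, 9, 13, 19, 31, 36, 38, 46]

The merge sort proceeds by recursively splitting the array and merging sorted halves.
After all merges, the sorted array is [5, 9, 13, 19, 31, 36, 38, 46].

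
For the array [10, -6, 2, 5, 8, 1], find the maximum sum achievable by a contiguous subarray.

Using Kadane's algorithm on [10, -6, 2, 5, 8, 1]:

Scanning through the array:
Position 1 (value -6): max_ending_here = 4, max_so_far = 10
Position 2 (value 2): max_ending_here = 6, max_so_far = 10
Position 3 (value 5): max_ending_here = 11, max_so_far = 11
Position 4 (value 8): max_ending_here = 19, max_so_far = 19
Position 5 (value 1): max_ending_here = 20, max_so_far = 20

Maximum subarray: [10, -6, 2, 5, 8, 1]
Maximum sum: 20

The maximum subarray is [10, -6, 2, 5, 8, 1] with sum 20. This subarray runs from index 0 to index 5.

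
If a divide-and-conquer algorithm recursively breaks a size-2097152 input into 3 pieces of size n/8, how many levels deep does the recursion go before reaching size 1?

For divide and conquer with division factor 8:

Problem sizes at each level:
Level 0: 2097152
Level 1: 262144
Level 2: 32768
Level 3: 4096
Level 4: 512
Level 5: 64
Level 6: 8
Level 7: 1

The root is level 0 and the size-1 base case is level 7 (the tree spans levels 0 through 7, i.e. 8 levels counting the root), so the depth is the number of divisions: log_8(2097152) = 7

The recursion tree depth is log_8(2097152) = 7. At each level, the problem size is divided by 8, so it takes 7 divisions to reduce to a base case of size 1. The algorithm makes 3 recursive calls at each level.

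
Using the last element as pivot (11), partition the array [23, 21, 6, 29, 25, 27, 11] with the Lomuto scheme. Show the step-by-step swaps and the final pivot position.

Lomuto partition with pivot = 11:

Initial array: [23, 21, 6, 29, 25, 27, 11]

arr[0]=23 > 11: no swap
arr[1]=21 > 11: no swap
arr[2]=6 <= 11: swap with position 0, array becomes [6, 21, 23, 29, 25, 27, 11]
arr[3]=29 > 11: no swap
arr[4]=25 > 11: no swap
arr[5]=27 > 11: no swap

Place pivot at position 1: [6, 11, 23, 29, 25, 27, 21]
Pivot position: 1

After partitioning with pivot 11, the array becomes [6, 11, 23, 29, 25, 27, 21]. The pivot is placed at index 1. All elements to the left of the pivot are <= 11, and all elements to the right are > 11.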